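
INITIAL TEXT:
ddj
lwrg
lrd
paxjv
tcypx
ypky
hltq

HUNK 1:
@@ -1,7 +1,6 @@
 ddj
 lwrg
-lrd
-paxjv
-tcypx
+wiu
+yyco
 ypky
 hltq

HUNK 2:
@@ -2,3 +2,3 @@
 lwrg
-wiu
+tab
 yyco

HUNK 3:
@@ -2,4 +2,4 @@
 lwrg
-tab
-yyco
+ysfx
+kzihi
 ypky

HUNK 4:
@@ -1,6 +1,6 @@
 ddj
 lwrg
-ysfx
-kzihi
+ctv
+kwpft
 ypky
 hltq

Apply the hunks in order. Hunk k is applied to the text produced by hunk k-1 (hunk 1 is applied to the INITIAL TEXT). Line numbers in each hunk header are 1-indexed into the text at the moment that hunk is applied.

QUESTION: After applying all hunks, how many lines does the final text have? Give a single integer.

Answer: 6

Derivation:
Hunk 1: at line 1 remove [lrd,paxjv,tcypx] add [wiu,yyco] -> 6 lines: ddj lwrg wiu yyco ypky hltq
Hunk 2: at line 2 remove [wiu] add [tab] -> 6 lines: ddj lwrg tab yyco ypky hltq
Hunk 3: at line 2 remove [tab,yyco] add [ysfx,kzihi] -> 6 lines: ddj lwrg ysfx kzihi ypky hltq
Hunk 4: at line 1 remove [ysfx,kzihi] add [ctv,kwpft] -> 6 lines: ddj lwrg ctv kwpft ypky hltq
Final line count: 6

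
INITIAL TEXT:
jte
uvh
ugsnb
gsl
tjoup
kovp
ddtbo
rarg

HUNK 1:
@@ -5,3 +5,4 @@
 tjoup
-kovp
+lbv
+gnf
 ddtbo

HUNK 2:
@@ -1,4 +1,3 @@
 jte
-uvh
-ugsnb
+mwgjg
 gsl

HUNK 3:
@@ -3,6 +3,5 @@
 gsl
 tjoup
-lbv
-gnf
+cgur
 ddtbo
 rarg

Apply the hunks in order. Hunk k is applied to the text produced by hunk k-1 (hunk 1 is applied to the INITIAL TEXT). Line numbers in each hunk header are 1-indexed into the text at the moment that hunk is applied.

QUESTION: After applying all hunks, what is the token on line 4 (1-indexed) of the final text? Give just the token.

Hunk 1: at line 5 remove [kovp] add [lbv,gnf] -> 9 lines: jte uvh ugsnb gsl tjoup lbv gnf ddtbo rarg
Hunk 2: at line 1 remove [uvh,ugsnb] add [mwgjg] -> 8 lines: jte mwgjg gsl tjoup lbv gnf ddtbo rarg
Hunk 3: at line 3 remove [lbv,gnf] add [cgur] -> 7 lines: jte mwgjg gsl tjoup cgur ddtbo rarg
Final line 4: tjoup

Answer: tjoup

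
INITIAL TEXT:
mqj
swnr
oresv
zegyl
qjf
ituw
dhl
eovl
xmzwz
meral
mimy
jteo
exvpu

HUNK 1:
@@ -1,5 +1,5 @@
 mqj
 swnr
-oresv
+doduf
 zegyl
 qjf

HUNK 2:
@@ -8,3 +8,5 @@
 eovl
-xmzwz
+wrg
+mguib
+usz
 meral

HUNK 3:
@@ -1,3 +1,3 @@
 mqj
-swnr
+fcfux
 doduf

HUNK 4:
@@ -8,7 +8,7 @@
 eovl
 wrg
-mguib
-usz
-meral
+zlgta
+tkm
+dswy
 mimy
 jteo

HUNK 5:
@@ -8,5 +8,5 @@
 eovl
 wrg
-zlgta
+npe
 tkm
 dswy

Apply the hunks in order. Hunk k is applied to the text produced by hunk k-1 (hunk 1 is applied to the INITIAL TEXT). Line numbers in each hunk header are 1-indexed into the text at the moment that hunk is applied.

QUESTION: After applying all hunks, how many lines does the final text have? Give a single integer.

Hunk 1: at line 1 remove [oresv] add [doduf] -> 13 lines: mqj swnr doduf zegyl qjf ituw dhl eovl xmzwz meral mimy jteo exvpu
Hunk 2: at line 8 remove [xmzwz] add [wrg,mguib,usz] -> 15 lines: mqj swnr doduf zegyl qjf ituw dhl eovl wrg mguib usz meral mimy jteo exvpu
Hunk 3: at line 1 remove [swnr] add [fcfux] -> 15 lines: mqj fcfux doduf zegyl qjf ituw dhl eovl wrg mguib usz meral mimy jteo exvpu
Hunk 4: at line 8 remove [mguib,usz,meral] add [zlgta,tkm,dswy] -> 15 lines: mqj fcfux doduf zegyl qjf ituw dhl eovl wrg zlgta tkm dswy mimy jteo exvpu
Hunk 5: at line 8 remove [zlgta] add [npe] -> 15 lines: mqj fcfux doduf zegyl qjf ituw dhl eovl wrg npe tkm dswy mimy jteo exvpu
Final line count: 15

Answer: 15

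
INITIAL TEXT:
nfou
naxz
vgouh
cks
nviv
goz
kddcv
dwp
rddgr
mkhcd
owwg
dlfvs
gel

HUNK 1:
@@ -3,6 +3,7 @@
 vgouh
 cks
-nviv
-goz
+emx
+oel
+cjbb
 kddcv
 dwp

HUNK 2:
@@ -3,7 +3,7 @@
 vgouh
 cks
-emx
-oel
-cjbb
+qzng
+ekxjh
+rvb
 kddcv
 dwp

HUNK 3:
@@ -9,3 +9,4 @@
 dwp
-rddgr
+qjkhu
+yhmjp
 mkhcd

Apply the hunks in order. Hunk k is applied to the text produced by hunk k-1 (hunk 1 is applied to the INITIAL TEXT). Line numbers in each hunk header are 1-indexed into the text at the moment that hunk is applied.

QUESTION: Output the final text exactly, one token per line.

Answer: nfou
naxz
vgouh
cks
qzng
ekxjh
rvb
kddcv
dwp
qjkhu
yhmjp
mkhcd
owwg
dlfvs
gel

Derivation:
Hunk 1: at line 3 remove [nviv,goz] add [emx,oel,cjbb] -> 14 lines: nfou naxz vgouh cks emx oel cjbb kddcv dwp rddgr mkhcd owwg dlfvs gel
Hunk 2: at line 3 remove [emx,oel,cjbb] add [qzng,ekxjh,rvb] -> 14 lines: nfou naxz vgouh cks qzng ekxjh rvb kddcv dwp rddgr mkhcd owwg dlfvs gel
Hunk 3: at line 9 remove [rddgr] add [qjkhu,yhmjp] -> 15 lines: nfou naxz vgouh cks qzng ekxjh rvb kddcv dwp qjkhu yhmjp mkhcd owwg dlfvs gel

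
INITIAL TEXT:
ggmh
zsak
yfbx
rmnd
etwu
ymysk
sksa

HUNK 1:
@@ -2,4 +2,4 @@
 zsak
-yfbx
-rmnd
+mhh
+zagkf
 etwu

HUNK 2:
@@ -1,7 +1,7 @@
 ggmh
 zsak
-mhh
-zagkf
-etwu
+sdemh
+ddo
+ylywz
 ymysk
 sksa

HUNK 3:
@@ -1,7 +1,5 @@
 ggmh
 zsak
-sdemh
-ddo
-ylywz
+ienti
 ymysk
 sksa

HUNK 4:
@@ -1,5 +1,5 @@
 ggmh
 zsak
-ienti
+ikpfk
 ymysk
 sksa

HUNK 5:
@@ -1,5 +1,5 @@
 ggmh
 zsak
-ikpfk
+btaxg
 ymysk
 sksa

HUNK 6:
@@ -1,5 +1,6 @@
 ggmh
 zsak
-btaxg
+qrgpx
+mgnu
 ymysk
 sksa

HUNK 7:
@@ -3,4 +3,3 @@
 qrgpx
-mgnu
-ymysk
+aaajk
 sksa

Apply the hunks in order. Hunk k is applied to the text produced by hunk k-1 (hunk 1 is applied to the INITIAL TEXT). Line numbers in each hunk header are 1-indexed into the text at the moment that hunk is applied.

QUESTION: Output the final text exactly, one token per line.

Answer: ggmh
zsak
qrgpx
aaajk
sksa

Derivation:
Hunk 1: at line 2 remove [yfbx,rmnd] add [mhh,zagkf] -> 7 lines: ggmh zsak mhh zagkf etwu ymysk sksa
Hunk 2: at line 1 remove [mhh,zagkf,etwu] add [sdemh,ddo,ylywz] -> 7 lines: ggmh zsak sdemh ddo ylywz ymysk sksa
Hunk 3: at line 1 remove [sdemh,ddo,ylywz] add [ienti] -> 5 lines: ggmh zsak ienti ymysk sksa
Hunk 4: at line 1 remove [ienti] add [ikpfk] -> 5 lines: ggmh zsak ikpfk ymysk sksa
Hunk 5: at line 1 remove [ikpfk] add [btaxg] -> 5 lines: ggmh zsak btaxg ymysk sksa
Hunk 6: at line 1 remove [btaxg] add [qrgpx,mgnu] -> 6 lines: ggmh zsak qrgpx mgnu ymysk sksa
Hunk 7: at line 3 remove [mgnu,ymysk] add [aaajk] -> 5 lines: ggmh zsak qrgpx aaajk sksa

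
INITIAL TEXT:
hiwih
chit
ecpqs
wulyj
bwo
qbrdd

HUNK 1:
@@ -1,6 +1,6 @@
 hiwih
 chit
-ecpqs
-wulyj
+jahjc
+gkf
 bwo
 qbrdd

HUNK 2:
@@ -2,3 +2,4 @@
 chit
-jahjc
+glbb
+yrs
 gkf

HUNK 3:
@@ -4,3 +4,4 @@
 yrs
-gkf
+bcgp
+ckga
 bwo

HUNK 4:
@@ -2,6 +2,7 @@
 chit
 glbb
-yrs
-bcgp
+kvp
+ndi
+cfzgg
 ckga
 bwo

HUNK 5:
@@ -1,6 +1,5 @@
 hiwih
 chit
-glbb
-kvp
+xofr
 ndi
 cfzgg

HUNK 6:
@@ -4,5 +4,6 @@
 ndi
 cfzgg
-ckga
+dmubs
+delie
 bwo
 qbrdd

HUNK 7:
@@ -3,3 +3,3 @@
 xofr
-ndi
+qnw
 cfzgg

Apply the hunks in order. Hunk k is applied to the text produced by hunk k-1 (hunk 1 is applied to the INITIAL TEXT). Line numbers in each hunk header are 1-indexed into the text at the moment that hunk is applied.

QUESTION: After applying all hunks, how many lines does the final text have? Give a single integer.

Hunk 1: at line 1 remove [ecpqs,wulyj] add [jahjc,gkf] -> 6 lines: hiwih chit jahjc gkf bwo qbrdd
Hunk 2: at line 2 remove [jahjc] add [glbb,yrs] -> 7 lines: hiwih chit glbb yrs gkf bwo qbrdd
Hunk 3: at line 4 remove [gkf] add [bcgp,ckga] -> 8 lines: hiwih chit glbb yrs bcgp ckga bwo qbrdd
Hunk 4: at line 2 remove [yrs,bcgp] add [kvp,ndi,cfzgg] -> 9 lines: hiwih chit glbb kvp ndi cfzgg ckga bwo qbrdd
Hunk 5: at line 1 remove [glbb,kvp] add [xofr] -> 8 lines: hiwih chit xofr ndi cfzgg ckga bwo qbrdd
Hunk 6: at line 4 remove [ckga] add [dmubs,delie] -> 9 lines: hiwih chit xofr ndi cfzgg dmubs delie bwo qbrdd
Hunk 7: at line 3 remove [ndi] add [qnw] -> 9 lines: hiwih chit xofr qnw cfzgg dmubs delie bwo qbrdd
Final line count: 9

Answer: 9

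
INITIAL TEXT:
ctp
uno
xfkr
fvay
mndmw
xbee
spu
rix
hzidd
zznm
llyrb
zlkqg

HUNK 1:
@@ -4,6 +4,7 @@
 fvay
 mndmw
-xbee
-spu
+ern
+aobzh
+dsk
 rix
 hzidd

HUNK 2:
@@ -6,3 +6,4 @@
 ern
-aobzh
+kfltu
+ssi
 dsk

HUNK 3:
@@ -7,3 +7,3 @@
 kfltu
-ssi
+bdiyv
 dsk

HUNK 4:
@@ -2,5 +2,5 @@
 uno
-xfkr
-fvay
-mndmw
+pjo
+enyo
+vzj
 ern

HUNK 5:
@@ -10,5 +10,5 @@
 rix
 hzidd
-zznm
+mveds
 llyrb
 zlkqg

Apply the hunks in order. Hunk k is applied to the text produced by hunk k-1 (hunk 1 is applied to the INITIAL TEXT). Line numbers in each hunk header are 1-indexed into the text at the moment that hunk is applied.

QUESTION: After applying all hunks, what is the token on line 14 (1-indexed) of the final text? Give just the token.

Hunk 1: at line 4 remove [xbee,spu] add [ern,aobzh,dsk] -> 13 lines: ctp uno xfkr fvay mndmw ern aobzh dsk rix hzidd zznm llyrb zlkqg
Hunk 2: at line 6 remove [aobzh] add [kfltu,ssi] -> 14 lines: ctp uno xfkr fvay mndmw ern kfltu ssi dsk rix hzidd zznm llyrb zlkqg
Hunk 3: at line 7 remove [ssi] add [bdiyv] -> 14 lines: ctp uno xfkr fvay mndmw ern kfltu bdiyv dsk rix hzidd zznm llyrb zlkqg
Hunk 4: at line 2 remove [xfkr,fvay,mndmw] add [pjo,enyo,vzj] -> 14 lines: ctp uno pjo enyo vzj ern kfltu bdiyv dsk rix hzidd zznm llyrb zlkqg
Hunk 5: at line 10 remove [zznm] add [mveds] -> 14 lines: ctp uno pjo enyo vzj ern kfltu bdiyv dsk rix hzidd mveds llyrb zlkqg
Final line 14: zlkqg

Answer: zlkqg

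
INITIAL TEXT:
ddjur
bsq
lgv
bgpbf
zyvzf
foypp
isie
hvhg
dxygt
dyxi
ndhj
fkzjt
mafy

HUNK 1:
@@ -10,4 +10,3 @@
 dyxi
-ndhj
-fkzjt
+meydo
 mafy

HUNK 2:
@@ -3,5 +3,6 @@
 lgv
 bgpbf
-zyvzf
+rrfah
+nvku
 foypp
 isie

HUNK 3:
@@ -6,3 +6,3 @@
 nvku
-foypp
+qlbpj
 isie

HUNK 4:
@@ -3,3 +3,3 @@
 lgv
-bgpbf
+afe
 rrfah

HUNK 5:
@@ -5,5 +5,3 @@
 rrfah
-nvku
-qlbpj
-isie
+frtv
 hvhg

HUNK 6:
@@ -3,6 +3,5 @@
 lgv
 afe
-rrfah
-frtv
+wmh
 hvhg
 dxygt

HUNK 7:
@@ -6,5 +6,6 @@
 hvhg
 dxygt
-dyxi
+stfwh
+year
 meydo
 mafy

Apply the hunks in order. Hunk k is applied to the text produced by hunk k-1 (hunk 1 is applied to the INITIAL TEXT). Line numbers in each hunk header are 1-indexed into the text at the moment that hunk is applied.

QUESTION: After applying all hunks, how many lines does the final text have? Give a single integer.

Hunk 1: at line 10 remove [ndhj,fkzjt] add [meydo] -> 12 lines: ddjur bsq lgv bgpbf zyvzf foypp isie hvhg dxygt dyxi meydo mafy
Hunk 2: at line 3 remove [zyvzf] add [rrfah,nvku] -> 13 lines: ddjur bsq lgv bgpbf rrfah nvku foypp isie hvhg dxygt dyxi meydo mafy
Hunk 3: at line 6 remove [foypp] add [qlbpj] -> 13 lines: ddjur bsq lgv bgpbf rrfah nvku qlbpj isie hvhg dxygt dyxi meydo mafy
Hunk 4: at line 3 remove [bgpbf] add [afe] -> 13 lines: ddjur bsq lgv afe rrfah nvku qlbpj isie hvhg dxygt dyxi meydo mafy
Hunk 5: at line 5 remove [nvku,qlbpj,isie] add [frtv] -> 11 lines: ddjur bsq lgv afe rrfah frtv hvhg dxygt dyxi meydo mafy
Hunk 6: at line 3 remove [rrfah,frtv] add [wmh] -> 10 lines: ddjur bsq lgv afe wmh hvhg dxygt dyxi meydo mafy
Hunk 7: at line 6 remove [dyxi] add [stfwh,year] -> 11 lines: ddjur bsq lgv afe wmh hvhg dxygt stfwh year meydo mafy
Final line count: 11

Answer: 11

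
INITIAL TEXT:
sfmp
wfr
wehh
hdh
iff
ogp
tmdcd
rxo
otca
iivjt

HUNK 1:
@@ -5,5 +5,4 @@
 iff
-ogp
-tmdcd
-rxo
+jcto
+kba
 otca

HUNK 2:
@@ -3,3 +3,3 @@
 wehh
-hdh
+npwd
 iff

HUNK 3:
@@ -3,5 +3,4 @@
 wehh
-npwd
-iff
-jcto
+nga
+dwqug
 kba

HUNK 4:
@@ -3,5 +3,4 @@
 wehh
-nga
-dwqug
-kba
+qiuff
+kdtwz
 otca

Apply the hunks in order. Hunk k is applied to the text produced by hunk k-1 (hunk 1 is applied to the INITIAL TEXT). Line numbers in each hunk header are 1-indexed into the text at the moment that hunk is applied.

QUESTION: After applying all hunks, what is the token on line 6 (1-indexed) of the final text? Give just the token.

Hunk 1: at line 5 remove [ogp,tmdcd,rxo] add [jcto,kba] -> 9 lines: sfmp wfr wehh hdh iff jcto kba otca iivjt
Hunk 2: at line 3 remove [hdh] add [npwd] -> 9 lines: sfmp wfr wehh npwd iff jcto kba otca iivjt
Hunk 3: at line 3 remove [npwd,iff,jcto] add [nga,dwqug] -> 8 lines: sfmp wfr wehh nga dwqug kba otca iivjt
Hunk 4: at line 3 remove [nga,dwqug,kba] add [qiuff,kdtwz] -> 7 lines: sfmp wfr wehh qiuff kdtwz otca iivjt
Final line 6: otca

Answer: otca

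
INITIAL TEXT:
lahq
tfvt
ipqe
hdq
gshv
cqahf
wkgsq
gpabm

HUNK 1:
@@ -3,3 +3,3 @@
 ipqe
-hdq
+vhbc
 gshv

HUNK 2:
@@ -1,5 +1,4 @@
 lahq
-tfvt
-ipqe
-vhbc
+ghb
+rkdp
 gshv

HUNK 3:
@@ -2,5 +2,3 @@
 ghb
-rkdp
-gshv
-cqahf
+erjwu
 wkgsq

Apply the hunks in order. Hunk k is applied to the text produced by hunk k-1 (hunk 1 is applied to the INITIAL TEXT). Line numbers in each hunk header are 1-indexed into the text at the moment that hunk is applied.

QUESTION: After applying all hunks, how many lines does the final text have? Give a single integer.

Hunk 1: at line 3 remove [hdq] add [vhbc] -> 8 lines: lahq tfvt ipqe vhbc gshv cqahf wkgsq gpabm
Hunk 2: at line 1 remove [tfvt,ipqe,vhbc] add [ghb,rkdp] -> 7 lines: lahq ghb rkdp gshv cqahf wkgsq gpabm
Hunk 3: at line 2 remove [rkdp,gshv,cqahf] add [erjwu] -> 5 lines: lahq ghb erjwu wkgsq gpabm
Final line count: 5

Answer: 5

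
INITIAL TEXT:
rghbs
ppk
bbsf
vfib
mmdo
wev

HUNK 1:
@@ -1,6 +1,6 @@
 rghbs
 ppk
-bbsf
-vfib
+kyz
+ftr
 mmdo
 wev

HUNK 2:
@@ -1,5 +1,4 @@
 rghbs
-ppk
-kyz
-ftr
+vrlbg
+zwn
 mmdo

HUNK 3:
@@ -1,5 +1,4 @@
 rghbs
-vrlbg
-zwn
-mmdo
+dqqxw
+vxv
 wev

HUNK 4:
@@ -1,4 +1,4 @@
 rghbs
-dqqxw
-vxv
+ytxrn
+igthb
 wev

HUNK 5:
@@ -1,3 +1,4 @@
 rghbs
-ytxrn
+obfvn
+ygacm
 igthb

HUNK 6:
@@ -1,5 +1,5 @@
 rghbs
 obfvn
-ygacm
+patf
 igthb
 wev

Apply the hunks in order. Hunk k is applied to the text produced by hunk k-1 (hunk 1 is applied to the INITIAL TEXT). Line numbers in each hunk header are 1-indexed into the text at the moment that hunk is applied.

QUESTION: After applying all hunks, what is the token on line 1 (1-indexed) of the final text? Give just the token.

Hunk 1: at line 1 remove [bbsf,vfib] add [kyz,ftr] -> 6 lines: rghbs ppk kyz ftr mmdo wev
Hunk 2: at line 1 remove [ppk,kyz,ftr] add [vrlbg,zwn] -> 5 lines: rghbs vrlbg zwn mmdo wev
Hunk 3: at line 1 remove [vrlbg,zwn,mmdo] add [dqqxw,vxv] -> 4 lines: rghbs dqqxw vxv wev
Hunk 4: at line 1 remove [dqqxw,vxv] add [ytxrn,igthb] -> 4 lines: rghbs ytxrn igthb wev
Hunk 5: at line 1 remove [ytxrn] add [obfvn,ygacm] -> 5 lines: rghbs obfvn ygacm igthb wev
Hunk 6: at line 1 remove [ygacm] add [patf] -> 5 lines: rghbs obfvn patf igthb wev
Final line 1: rghbs

Answer: rghbs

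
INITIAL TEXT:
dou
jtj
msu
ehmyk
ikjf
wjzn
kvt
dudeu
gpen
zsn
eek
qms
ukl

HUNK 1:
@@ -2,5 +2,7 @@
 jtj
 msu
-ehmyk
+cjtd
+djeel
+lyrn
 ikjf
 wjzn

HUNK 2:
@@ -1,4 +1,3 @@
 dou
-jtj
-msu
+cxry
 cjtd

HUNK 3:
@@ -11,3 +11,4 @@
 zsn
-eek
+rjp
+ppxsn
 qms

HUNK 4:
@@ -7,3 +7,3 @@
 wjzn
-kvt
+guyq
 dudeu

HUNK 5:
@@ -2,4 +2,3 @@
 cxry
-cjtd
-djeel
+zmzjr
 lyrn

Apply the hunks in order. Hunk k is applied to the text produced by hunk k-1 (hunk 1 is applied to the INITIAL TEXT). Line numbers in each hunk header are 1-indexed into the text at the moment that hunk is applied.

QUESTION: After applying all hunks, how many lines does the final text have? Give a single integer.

Answer: 14

Derivation:
Hunk 1: at line 2 remove [ehmyk] add [cjtd,djeel,lyrn] -> 15 lines: dou jtj msu cjtd djeel lyrn ikjf wjzn kvt dudeu gpen zsn eek qms ukl
Hunk 2: at line 1 remove [jtj,msu] add [cxry] -> 14 lines: dou cxry cjtd djeel lyrn ikjf wjzn kvt dudeu gpen zsn eek qms ukl
Hunk 3: at line 11 remove [eek] add [rjp,ppxsn] -> 15 lines: dou cxry cjtd djeel lyrn ikjf wjzn kvt dudeu gpen zsn rjp ppxsn qms ukl
Hunk 4: at line 7 remove [kvt] add [guyq] -> 15 lines: dou cxry cjtd djeel lyrn ikjf wjzn guyq dudeu gpen zsn rjp ppxsn qms ukl
Hunk 5: at line 2 remove [cjtd,djeel] add [zmzjr] -> 14 lines: dou cxry zmzjr lyrn ikjf wjzn guyq dudeu gpen zsn rjp ppxsn qms ukl
Final line count: 14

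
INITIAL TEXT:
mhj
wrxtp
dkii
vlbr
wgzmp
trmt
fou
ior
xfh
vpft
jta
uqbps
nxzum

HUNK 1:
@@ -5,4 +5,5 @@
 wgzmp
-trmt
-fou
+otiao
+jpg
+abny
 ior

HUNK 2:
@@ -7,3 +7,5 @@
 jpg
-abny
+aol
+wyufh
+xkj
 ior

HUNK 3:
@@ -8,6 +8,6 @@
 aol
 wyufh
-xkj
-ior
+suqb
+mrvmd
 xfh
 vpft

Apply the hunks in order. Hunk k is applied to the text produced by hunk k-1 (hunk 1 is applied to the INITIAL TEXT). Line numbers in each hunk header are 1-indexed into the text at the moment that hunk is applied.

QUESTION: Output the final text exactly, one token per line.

Answer: mhj
wrxtp
dkii
vlbr
wgzmp
otiao
jpg
aol
wyufh
suqb
mrvmd
xfh
vpft
jta
uqbps
nxzum

Derivation:
Hunk 1: at line 5 remove [trmt,fou] add [otiao,jpg,abny] -> 14 lines: mhj wrxtp dkii vlbr wgzmp otiao jpg abny ior xfh vpft jta uqbps nxzum
Hunk 2: at line 7 remove [abny] add [aol,wyufh,xkj] -> 16 lines: mhj wrxtp dkii vlbr wgzmp otiao jpg aol wyufh xkj ior xfh vpft jta uqbps nxzum
Hunk 3: at line 8 remove [xkj,ior] add [suqb,mrvmd] -> 16 lines: mhj wrxtp dkii vlbr wgzmp otiao jpg aol wyufh suqb mrvmd xfh vpft jta uqbps nxzum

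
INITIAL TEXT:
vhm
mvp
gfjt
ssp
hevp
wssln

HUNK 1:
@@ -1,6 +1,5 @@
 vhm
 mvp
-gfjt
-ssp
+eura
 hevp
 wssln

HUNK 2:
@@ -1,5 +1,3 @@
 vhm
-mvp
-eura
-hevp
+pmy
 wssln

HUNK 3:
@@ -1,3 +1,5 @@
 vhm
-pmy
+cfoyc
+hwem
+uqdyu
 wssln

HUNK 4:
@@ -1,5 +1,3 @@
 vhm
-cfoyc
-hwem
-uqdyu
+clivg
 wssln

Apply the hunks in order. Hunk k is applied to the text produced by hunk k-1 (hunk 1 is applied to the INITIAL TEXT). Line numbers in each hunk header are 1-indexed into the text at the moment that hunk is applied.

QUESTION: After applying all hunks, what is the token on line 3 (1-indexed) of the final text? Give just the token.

Answer: wssln

Derivation:
Hunk 1: at line 1 remove [gfjt,ssp] add [eura] -> 5 lines: vhm mvp eura hevp wssln
Hunk 2: at line 1 remove [mvp,eura,hevp] add [pmy] -> 3 lines: vhm pmy wssln
Hunk 3: at line 1 remove [pmy] add [cfoyc,hwem,uqdyu] -> 5 lines: vhm cfoyc hwem uqdyu wssln
Hunk 4: at line 1 remove [cfoyc,hwem,uqdyu] add [clivg] -> 3 lines: vhm clivg wssln
Final line 3: wssln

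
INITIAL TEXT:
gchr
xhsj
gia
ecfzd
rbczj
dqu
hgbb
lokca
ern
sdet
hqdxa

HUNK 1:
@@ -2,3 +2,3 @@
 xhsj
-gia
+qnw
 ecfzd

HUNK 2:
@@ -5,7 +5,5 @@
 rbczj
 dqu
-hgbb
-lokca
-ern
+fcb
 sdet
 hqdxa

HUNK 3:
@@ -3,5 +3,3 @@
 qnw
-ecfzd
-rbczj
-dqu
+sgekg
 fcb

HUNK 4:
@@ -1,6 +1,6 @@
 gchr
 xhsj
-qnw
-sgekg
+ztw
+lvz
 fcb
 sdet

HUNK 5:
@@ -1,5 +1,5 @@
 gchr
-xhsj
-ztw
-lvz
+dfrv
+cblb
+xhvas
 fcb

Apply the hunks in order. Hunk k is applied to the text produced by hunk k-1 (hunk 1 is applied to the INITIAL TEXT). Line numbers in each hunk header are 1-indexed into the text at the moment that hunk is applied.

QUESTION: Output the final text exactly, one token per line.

Answer: gchr
dfrv
cblb
xhvas
fcb
sdet
hqdxa

Derivation:
Hunk 1: at line 2 remove [gia] add [qnw] -> 11 lines: gchr xhsj qnw ecfzd rbczj dqu hgbb lokca ern sdet hqdxa
Hunk 2: at line 5 remove [hgbb,lokca,ern] add [fcb] -> 9 lines: gchr xhsj qnw ecfzd rbczj dqu fcb sdet hqdxa
Hunk 3: at line 3 remove [ecfzd,rbczj,dqu] add [sgekg] -> 7 lines: gchr xhsj qnw sgekg fcb sdet hqdxa
Hunk 4: at line 1 remove [qnw,sgekg] add [ztw,lvz] -> 7 lines: gchr xhsj ztw lvz fcb sdet hqdxa
Hunk 5: at line 1 remove [xhsj,ztw,lvz] add [dfrv,cblb,xhvas] -> 7 lines: gchr dfrv cblb xhvas fcb sdet hqdxa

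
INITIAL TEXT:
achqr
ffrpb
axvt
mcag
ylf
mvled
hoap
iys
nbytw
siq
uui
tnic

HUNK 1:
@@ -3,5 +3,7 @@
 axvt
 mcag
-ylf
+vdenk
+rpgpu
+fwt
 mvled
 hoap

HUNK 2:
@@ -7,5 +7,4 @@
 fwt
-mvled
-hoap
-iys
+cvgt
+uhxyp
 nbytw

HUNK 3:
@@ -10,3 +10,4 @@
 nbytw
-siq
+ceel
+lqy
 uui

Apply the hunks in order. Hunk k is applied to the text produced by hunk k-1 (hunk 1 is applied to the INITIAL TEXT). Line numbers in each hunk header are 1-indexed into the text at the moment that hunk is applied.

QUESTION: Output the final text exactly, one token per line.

Hunk 1: at line 3 remove [ylf] add [vdenk,rpgpu,fwt] -> 14 lines: achqr ffrpb axvt mcag vdenk rpgpu fwt mvled hoap iys nbytw siq uui tnic
Hunk 2: at line 7 remove [mvled,hoap,iys] add [cvgt,uhxyp] -> 13 lines: achqr ffrpb axvt mcag vdenk rpgpu fwt cvgt uhxyp nbytw siq uui tnic
Hunk 3: at line 10 remove [siq] add [ceel,lqy] -> 14 lines: achqr ffrpb axvt mcag vdenk rpgpu fwt cvgt uhxyp nbytw ceel lqy uui tnic

Answer: achqr
ffrpb
axvt
mcag
vdenk
rpgpu
fwt
cvgt
uhxyp
nbytw
ceel
lqy
uui
tnic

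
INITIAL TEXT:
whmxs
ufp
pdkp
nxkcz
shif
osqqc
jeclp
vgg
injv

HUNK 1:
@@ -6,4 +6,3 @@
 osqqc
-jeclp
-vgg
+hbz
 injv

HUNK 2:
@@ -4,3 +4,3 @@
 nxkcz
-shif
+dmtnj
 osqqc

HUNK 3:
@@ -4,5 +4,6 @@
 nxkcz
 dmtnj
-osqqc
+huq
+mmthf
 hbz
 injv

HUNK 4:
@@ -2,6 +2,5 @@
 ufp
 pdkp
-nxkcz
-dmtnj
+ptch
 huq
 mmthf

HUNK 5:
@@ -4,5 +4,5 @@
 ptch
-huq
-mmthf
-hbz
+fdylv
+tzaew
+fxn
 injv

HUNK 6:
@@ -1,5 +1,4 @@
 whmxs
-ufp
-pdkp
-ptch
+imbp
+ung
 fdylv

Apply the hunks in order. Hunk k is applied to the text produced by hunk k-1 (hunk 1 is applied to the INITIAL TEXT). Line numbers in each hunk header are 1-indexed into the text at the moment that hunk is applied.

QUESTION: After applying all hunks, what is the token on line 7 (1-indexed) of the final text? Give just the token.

Hunk 1: at line 6 remove [jeclp,vgg] add [hbz] -> 8 lines: whmxs ufp pdkp nxkcz shif osqqc hbz injv
Hunk 2: at line 4 remove [shif] add [dmtnj] -> 8 lines: whmxs ufp pdkp nxkcz dmtnj osqqc hbz injv
Hunk 3: at line 4 remove [osqqc] add [huq,mmthf] -> 9 lines: whmxs ufp pdkp nxkcz dmtnj huq mmthf hbz injv
Hunk 4: at line 2 remove [nxkcz,dmtnj] add [ptch] -> 8 lines: whmxs ufp pdkp ptch huq mmthf hbz injv
Hunk 5: at line 4 remove [huq,mmthf,hbz] add [fdylv,tzaew,fxn] -> 8 lines: whmxs ufp pdkp ptch fdylv tzaew fxn injv
Hunk 6: at line 1 remove [ufp,pdkp,ptch] add [imbp,ung] -> 7 lines: whmxs imbp ung fdylv tzaew fxn injv
Final line 7: injv

Answer: injv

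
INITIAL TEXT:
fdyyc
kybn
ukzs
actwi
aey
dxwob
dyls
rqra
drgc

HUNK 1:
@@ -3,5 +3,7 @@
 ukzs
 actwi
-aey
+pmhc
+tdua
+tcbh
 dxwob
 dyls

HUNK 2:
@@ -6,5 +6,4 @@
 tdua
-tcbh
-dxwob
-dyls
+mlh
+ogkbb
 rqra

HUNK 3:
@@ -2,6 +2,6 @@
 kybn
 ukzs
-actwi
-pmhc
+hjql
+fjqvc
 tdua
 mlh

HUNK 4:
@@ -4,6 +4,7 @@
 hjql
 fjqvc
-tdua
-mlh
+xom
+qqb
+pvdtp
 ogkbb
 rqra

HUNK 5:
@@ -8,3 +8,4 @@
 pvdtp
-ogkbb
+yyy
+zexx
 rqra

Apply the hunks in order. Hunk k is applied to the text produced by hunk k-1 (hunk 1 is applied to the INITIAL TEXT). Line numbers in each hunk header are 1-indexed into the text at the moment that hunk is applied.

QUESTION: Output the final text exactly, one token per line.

Hunk 1: at line 3 remove [aey] add [pmhc,tdua,tcbh] -> 11 lines: fdyyc kybn ukzs actwi pmhc tdua tcbh dxwob dyls rqra drgc
Hunk 2: at line 6 remove [tcbh,dxwob,dyls] add [mlh,ogkbb] -> 10 lines: fdyyc kybn ukzs actwi pmhc tdua mlh ogkbb rqra drgc
Hunk 3: at line 2 remove [actwi,pmhc] add [hjql,fjqvc] -> 10 lines: fdyyc kybn ukzs hjql fjqvc tdua mlh ogkbb rqra drgc
Hunk 4: at line 4 remove [tdua,mlh] add [xom,qqb,pvdtp] -> 11 lines: fdyyc kybn ukzs hjql fjqvc xom qqb pvdtp ogkbb rqra drgc
Hunk 5: at line 8 remove [ogkbb] add [yyy,zexx] -> 12 lines: fdyyc kybn ukzs hjql fjqvc xom qqb pvdtp yyy zexx rqra drgc

Answer: fdyyc
kybn
ukzs
hjql
fjqvc
xom
qqb
pvdtp
yyy
zexx
rqra
drgc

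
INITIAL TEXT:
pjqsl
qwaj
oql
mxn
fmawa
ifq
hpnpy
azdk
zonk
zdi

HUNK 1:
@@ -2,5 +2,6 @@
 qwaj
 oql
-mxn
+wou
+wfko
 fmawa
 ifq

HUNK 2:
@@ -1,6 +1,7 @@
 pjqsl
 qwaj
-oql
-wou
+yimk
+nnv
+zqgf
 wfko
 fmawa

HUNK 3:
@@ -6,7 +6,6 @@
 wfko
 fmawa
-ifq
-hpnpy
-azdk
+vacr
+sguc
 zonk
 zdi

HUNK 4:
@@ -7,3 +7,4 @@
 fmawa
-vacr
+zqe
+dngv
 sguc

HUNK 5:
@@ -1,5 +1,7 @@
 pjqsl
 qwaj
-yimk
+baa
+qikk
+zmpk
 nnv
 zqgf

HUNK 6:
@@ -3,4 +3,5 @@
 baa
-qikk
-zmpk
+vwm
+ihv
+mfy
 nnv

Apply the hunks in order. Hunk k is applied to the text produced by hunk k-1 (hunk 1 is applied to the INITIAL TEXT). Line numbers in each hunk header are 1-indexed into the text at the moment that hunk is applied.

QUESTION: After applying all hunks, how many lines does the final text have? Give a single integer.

Hunk 1: at line 2 remove [mxn] add [wou,wfko] -> 11 lines: pjqsl qwaj oql wou wfko fmawa ifq hpnpy azdk zonk zdi
Hunk 2: at line 1 remove [oql,wou] add [yimk,nnv,zqgf] -> 12 lines: pjqsl qwaj yimk nnv zqgf wfko fmawa ifq hpnpy azdk zonk zdi
Hunk 3: at line 6 remove [ifq,hpnpy,azdk] add [vacr,sguc] -> 11 lines: pjqsl qwaj yimk nnv zqgf wfko fmawa vacr sguc zonk zdi
Hunk 4: at line 7 remove [vacr] add [zqe,dngv] -> 12 lines: pjqsl qwaj yimk nnv zqgf wfko fmawa zqe dngv sguc zonk zdi
Hunk 5: at line 1 remove [yimk] add [baa,qikk,zmpk] -> 14 lines: pjqsl qwaj baa qikk zmpk nnv zqgf wfko fmawa zqe dngv sguc zonk zdi
Hunk 6: at line 3 remove [qikk,zmpk] add [vwm,ihv,mfy] -> 15 lines: pjqsl qwaj baa vwm ihv mfy nnv zqgf wfko fmawa zqe dngv sguc zonk zdi
Final line count: 15

Answer: 15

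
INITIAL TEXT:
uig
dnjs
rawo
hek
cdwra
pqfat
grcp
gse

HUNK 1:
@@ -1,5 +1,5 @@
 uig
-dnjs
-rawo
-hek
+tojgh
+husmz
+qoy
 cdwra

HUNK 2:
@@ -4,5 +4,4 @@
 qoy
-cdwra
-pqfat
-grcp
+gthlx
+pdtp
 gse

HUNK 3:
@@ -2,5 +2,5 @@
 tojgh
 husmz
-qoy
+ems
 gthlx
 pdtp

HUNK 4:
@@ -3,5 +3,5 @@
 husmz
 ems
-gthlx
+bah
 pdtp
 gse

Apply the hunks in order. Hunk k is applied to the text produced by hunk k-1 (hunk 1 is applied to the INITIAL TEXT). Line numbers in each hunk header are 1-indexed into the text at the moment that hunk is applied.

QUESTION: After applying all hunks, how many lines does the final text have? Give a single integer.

Hunk 1: at line 1 remove [dnjs,rawo,hek] add [tojgh,husmz,qoy] -> 8 lines: uig tojgh husmz qoy cdwra pqfat grcp gse
Hunk 2: at line 4 remove [cdwra,pqfat,grcp] add [gthlx,pdtp] -> 7 lines: uig tojgh husmz qoy gthlx pdtp gse
Hunk 3: at line 2 remove [qoy] add [ems] -> 7 lines: uig tojgh husmz ems gthlx pdtp gse
Hunk 4: at line 3 remove [gthlx] add [bah] -> 7 lines: uig tojgh husmz ems bah pdtp gse
Final line count: 7

Answer: 7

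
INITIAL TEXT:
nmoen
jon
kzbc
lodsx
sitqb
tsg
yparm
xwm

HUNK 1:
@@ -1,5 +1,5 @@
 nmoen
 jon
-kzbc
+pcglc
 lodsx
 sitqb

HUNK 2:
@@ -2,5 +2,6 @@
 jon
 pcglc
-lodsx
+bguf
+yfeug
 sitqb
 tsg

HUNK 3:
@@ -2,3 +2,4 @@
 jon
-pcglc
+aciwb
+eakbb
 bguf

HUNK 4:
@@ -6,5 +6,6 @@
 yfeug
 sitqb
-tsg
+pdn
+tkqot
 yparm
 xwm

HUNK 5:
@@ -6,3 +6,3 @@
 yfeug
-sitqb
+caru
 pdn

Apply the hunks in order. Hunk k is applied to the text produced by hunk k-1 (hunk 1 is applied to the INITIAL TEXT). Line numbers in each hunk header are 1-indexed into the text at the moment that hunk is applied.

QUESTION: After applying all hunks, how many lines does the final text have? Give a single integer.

Hunk 1: at line 1 remove [kzbc] add [pcglc] -> 8 lines: nmoen jon pcglc lodsx sitqb tsg yparm xwm
Hunk 2: at line 2 remove [lodsx] add [bguf,yfeug] -> 9 lines: nmoen jon pcglc bguf yfeug sitqb tsg yparm xwm
Hunk 3: at line 2 remove [pcglc] add [aciwb,eakbb] -> 10 lines: nmoen jon aciwb eakbb bguf yfeug sitqb tsg yparm xwm
Hunk 4: at line 6 remove [tsg] add [pdn,tkqot] -> 11 lines: nmoen jon aciwb eakbb bguf yfeug sitqb pdn tkqot yparm xwm
Hunk 5: at line 6 remove [sitqb] add [caru] -> 11 lines: nmoen jon aciwb eakbb bguf yfeug caru pdn tkqot yparm xwm
Final line count: 11

Answer: 11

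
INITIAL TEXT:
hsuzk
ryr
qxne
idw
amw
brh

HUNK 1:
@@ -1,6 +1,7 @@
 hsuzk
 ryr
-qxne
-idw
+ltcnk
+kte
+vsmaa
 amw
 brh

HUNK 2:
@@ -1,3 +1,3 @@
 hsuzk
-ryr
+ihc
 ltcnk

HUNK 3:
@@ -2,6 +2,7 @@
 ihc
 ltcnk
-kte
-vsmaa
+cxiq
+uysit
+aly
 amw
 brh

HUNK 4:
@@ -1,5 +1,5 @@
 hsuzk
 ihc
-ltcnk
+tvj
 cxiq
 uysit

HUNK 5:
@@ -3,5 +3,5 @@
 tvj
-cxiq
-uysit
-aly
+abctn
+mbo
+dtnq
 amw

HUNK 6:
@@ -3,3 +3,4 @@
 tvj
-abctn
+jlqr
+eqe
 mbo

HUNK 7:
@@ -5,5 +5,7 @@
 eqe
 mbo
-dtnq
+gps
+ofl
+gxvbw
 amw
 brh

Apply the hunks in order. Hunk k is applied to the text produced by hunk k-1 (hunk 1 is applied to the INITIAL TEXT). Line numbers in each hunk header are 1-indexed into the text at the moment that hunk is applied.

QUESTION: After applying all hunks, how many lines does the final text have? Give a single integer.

Hunk 1: at line 1 remove [qxne,idw] add [ltcnk,kte,vsmaa] -> 7 lines: hsuzk ryr ltcnk kte vsmaa amw brh
Hunk 2: at line 1 remove [ryr] add [ihc] -> 7 lines: hsuzk ihc ltcnk kte vsmaa amw brh
Hunk 3: at line 2 remove [kte,vsmaa] add [cxiq,uysit,aly] -> 8 lines: hsuzk ihc ltcnk cxiq uysit aly amw brh
Hunk 4: at line 1 remove [ltcnk] add [tvj] -> 8 lines: hsuzk ihc tvj cxiq uysit aly amw brh
Hunk 5: at line 3 remove [cxiq,uysit,aly] add [abctn,mbo,dtnq] -> 8 lines: hsuzk ihc tvj abctn mbo dtnq amw brh
Hunk 6: at line 3 remove [abctn] add [jlqr,eqe] -> 9 lines: hsuzk ihc tvj jlqr eqe mbo dtnq amw brh
Hunk 7: at line 5 remove [dtnq] add [gps,ofl,gxvbw] -> 11 lines: hsuzk ihc tvj jlqr eqe mbo gps ofl gxvbw amw brh
Final line count: 11

Answer: 11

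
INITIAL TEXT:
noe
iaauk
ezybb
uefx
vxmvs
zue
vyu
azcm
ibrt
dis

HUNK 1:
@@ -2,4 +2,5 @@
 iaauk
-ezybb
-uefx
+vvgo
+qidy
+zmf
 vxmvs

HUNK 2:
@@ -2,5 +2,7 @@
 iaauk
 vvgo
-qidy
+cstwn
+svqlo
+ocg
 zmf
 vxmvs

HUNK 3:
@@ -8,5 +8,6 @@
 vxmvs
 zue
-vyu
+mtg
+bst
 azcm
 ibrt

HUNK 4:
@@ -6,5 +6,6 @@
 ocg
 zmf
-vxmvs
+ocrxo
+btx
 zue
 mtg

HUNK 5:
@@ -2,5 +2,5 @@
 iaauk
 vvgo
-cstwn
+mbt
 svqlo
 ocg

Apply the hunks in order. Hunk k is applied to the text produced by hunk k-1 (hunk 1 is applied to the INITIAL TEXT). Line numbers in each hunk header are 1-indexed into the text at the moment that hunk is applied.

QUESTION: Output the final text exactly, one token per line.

Answer: noe
iaauk
vvgo
mbt
svqlo
ocg
zmf
ocrxo
btx
zue
mtg
bst
azcm
ibrt
dis

Derivation:
Hunk 1: at line 2 remove [ezybb,uefx] add [vvgo,qidy,zmf] -> 11 lines: noe iaauk vvgo qidy zmf vxmvs zue vyu azcm ibrt dis
Hunk 2: at line 2 remove [qidy] add [cstwn,svqlo,ocg] -> 13 lines: noe iaauk vvgo cstwn svqlo ocg zmf vxmvs zue vyu azcm ibrt dis
Hunk 3: at line 8 remove [vyu] add [mtg,bst] -> 14 lines: noe iaauk vvgo cstwn svqlo ocg zmf vxmvs zue mtg bst azcm ibrt dis
Hunk 4: at line 6 remove [vxmvs] add [ocrxo,btx] -> 15 lines: noe iaauk vvgo cstwn svqlo ocg zmf ocrxo btx zue mtg bst azcm ibrt dis
Hunk 5: at line 2 remove [cstwn] add [mbt] -> 15 lines: noe iaauk vvgo mbt svqlo ocg zmf ocrxo btx zue mtg bst azcm ibrt dis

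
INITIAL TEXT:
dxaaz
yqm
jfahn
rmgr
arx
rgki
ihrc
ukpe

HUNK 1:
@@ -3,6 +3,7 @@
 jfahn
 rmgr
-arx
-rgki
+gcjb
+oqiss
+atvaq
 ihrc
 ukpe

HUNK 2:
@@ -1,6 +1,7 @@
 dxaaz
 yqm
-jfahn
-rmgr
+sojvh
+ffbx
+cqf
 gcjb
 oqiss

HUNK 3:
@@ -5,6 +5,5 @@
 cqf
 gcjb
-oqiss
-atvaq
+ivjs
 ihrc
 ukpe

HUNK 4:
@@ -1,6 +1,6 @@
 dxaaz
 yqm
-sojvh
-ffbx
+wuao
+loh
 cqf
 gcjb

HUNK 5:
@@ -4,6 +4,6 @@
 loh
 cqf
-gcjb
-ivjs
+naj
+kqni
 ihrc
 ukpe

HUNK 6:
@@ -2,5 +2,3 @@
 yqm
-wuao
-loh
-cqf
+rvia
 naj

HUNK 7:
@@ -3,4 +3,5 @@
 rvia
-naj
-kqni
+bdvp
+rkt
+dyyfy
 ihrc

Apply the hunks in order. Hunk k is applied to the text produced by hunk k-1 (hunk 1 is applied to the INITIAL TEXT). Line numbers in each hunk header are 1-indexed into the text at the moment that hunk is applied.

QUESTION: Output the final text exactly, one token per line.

Hunk 1: at line 3 remove [arx,rgki] add [gcjb,oqiss,atvaq] -> 9 lines: dxaaz yqm jfahn rmgr gcjb oqiss atvaq ihrc ukpe
Hunk 2: at line 1 remove [jfahn,rmgr] add [sojvh,ffbx,cqf] -> 10 lines: dxaaz yqm sojvh ffbx cqf gcjb oqiss atvaq ihrc ukpe
Hunk 3: at line 5 remove [oqiss,atvaq] add [ivjs] -> 9 lines: dxaaz yqm sojvh ffbx cqf gcjb ivjs ihrc ukpe
Hunk 4: at line 1 remove [sojvh,ffbx] add [wuao,loh] -> 9 lines: dxaaz yqm wuao loh cqf gcjb ivjs ihrc ukpe
Hunk 5: at line 4 remove [gcjb,ivjs] add [naj,kqni] -> 9 lines: dxaaz yqm wuao loh cqf naj kqni ihrc ukpe
Hunk 6: at line 2 remove [wuao,loh,cqf] add [rvia] -> 7 lines: dxaaz yqm rvia naj kqni ihrc ukpe
Hunk 7: at line 3 remove [naj,kqni] add [bdvp,rkt,dyyfy] -> 8 lines: dxaaz yqm rvia bdvp rkt dyyfy ihrc ukpe

Answer: dxaaz
yqm
rvia
bdvp
rkt
dyyfy
ihrc
ukpe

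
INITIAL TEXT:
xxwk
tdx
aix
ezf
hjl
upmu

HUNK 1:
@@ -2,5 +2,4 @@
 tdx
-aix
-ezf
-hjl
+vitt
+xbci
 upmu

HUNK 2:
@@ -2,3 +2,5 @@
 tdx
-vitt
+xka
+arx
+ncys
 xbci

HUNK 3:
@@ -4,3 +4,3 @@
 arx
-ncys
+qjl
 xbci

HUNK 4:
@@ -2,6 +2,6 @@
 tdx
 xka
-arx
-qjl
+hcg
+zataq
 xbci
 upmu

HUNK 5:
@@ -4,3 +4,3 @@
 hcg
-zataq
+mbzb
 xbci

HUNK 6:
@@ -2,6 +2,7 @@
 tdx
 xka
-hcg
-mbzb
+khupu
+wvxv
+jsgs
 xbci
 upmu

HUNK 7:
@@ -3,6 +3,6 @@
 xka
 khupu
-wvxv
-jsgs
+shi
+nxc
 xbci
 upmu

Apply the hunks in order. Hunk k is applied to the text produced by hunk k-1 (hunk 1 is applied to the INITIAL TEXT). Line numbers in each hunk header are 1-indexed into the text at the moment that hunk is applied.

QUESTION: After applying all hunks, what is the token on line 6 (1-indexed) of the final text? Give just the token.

Answer: nxc

Derivation:
Hunk 1: at line 2 remove [aix,ezf,hjl] add [vitt,xbci] -> 5 lines: xxwk tdx vitt xbci upmu
Hunk 2: at line 2 remove [vitt] add [xka,arx,ncys] -> 7 lines: xxwk tdx xka arx ncys xbci upmu
Hunk 3: at line 4 remove [ncys] add [qjl] -> 7 lines: xxwk tdx xka arx qjl xbci upmu
Hunk 4: at line 2 remove [arx,qjl] add [hcg,zataq] -> 7 lines: xxwk tdx xka hcg zataq xbci upmu
Hunk 5: at line 4 remove [zataq] add [mbzb] -> 7 lines: xxwk tdx xka hcg mbzb xbci upmu
Hunk 6: at line 2 remove [hcg,mbzb] add [khupu,wvxv,jsgs] -> 8 lines: xxwk tdx xka khupu wvxv jsgs xbci upmu
Hunk 7: at line 3 remove [wvxv,jsgs] add [shi,nxc] -> 8 lines: xxwk tdx xka khupu shi nxc xbci upmu
Final line 6: nxc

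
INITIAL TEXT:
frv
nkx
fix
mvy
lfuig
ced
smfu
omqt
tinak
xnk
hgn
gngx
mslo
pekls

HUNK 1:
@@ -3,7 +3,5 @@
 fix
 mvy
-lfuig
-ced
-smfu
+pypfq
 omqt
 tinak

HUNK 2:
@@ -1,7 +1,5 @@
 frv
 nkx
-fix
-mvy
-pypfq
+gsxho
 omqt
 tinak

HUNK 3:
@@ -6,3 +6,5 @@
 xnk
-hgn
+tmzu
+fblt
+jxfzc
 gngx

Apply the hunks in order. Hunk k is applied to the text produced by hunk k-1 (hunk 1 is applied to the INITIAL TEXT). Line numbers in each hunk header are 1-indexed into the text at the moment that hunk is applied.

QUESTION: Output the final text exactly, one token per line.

Answer: frv
nkx
gsxho
omqt
tinak
xnk
tmzu
fblt
jxfzc
gngx
mslo
pekls

Derivation:
Hunk 1: at line 3 remove [lfuig,ced,smfu] add [pypfq] -> 12 lines: frv nkx fix mvy pypfq omqt tinak xnk hgn gngx mslo pekls
Hunk 2: at line 1 remove [fix,mvy,pypfq] add [gsxho] -> 10 lines: frv nkx gsxho omqt tinak xnk hgn gngx mslo pekls
Hunk 3: at line 6 remove [hgn] add [tmzu,fblt,jxfzc] -> 12 lines: frv nkx gsxho omqt tinak xnk tmzu fblt jxfzc gngx mslo pekls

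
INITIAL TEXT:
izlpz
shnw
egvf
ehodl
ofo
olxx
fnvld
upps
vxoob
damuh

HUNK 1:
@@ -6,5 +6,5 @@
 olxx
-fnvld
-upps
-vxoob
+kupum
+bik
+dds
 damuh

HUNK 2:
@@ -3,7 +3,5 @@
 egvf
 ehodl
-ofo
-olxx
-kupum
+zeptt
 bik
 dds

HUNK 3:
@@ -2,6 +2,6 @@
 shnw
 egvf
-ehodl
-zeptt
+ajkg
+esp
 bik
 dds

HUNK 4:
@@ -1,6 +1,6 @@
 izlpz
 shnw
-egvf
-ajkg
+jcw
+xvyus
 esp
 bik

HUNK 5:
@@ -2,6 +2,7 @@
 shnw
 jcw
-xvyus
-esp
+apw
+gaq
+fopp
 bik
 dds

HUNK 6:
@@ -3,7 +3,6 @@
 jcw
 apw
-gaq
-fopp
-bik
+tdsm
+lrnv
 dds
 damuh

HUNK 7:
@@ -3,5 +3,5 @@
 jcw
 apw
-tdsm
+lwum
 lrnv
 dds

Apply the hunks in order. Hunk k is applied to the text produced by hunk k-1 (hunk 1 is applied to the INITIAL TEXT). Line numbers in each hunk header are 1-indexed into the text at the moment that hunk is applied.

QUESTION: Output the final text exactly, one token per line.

Hunk 1: at line 6 remove [fnvld,upps,vxoob] add [kupum,bik,dds] -> 10 lines: izlpz shnw egvf ehodl ofo olxx kupum bik dds damuh
Hunk 2: at line 3 remove [ofo,olxx,kupum] add [zeptt] -> 8 lines: izlpz shnw egvf ehodl zeptt bik dds damuh
Hunk 3: at line 2 remove [ehodl,zeptt] add [ajkg,esp] -> 8 lines: izlpz shnw egvf ajkg esp bik dds damuh
Hunk 4: at line 1 remove [egvf,ajkg] add [jcw,xvyus] -> 8 lines: izlpz shnw jcw xvyus esp bik dds damuh
Hunk 5: at line 2 remove [xvyus,esp] add [apw,gaq,fopp] -> 9 lines: izlpz shnw jcw apw gaq fopp bik dds damuh
Hunk 6: at line 3 remove [gaq,fopp,bik] add [tdsm,lrnv] -> 8 lines: izlpz shnw jcw apw tdsm lrnv dds damuh
Hunk 7: at line 3 remove [tdsm] add [lwum] -> 8 lines: izlpz shnw jcw apw lwum lrnv dds damuh

Answer: izlpz
shnw
jcw
apw
lwum
lrnv
dds
damuh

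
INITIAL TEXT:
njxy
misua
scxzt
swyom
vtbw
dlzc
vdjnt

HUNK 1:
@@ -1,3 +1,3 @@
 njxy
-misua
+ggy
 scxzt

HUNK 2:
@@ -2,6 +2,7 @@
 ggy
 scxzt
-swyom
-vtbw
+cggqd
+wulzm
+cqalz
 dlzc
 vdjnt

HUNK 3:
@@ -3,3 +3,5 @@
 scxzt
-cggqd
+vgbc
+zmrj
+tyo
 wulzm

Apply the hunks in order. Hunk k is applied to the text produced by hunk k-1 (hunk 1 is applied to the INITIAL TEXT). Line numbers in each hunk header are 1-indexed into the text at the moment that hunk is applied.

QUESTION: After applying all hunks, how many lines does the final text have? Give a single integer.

Answer: 10

Derivation:
Hunk 1: at line 1 remove [misua] add [ggy] -> 7 lines: njxy ggy scxzt swyom vtbw dlzc vdjnt
Hunk 2: at line 2 remove [swyom,vtbw] add [cggqd,wulzm,cqalz] -> 8 lines: njxy ggy scxzt cggqd wulzm cqalz dlzc vdjnt
Hunk 3: at line 3 remove [cggqd] add [vgbc,zmrj,tyo] -> 10 lines: njxy ggy scxzt vgbc zmrj tyo wulzm cqalz dlzc vdjnt
Final line count: 10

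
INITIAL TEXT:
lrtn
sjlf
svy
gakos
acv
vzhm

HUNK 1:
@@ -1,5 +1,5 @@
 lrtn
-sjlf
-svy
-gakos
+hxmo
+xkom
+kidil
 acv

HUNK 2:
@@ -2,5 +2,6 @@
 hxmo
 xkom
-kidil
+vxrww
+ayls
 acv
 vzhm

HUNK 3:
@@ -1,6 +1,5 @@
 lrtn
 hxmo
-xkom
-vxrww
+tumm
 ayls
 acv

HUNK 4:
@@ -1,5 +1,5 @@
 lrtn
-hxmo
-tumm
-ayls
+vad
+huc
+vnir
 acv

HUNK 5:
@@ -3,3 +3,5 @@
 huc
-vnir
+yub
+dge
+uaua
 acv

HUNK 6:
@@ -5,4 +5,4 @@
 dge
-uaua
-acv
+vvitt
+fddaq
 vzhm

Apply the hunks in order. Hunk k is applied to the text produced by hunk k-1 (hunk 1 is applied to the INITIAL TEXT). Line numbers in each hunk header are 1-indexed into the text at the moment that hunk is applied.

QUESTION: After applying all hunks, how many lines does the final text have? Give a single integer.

Answer: 8

Derivation:
Hunk 1: at line 1 remove [sjlf,svy,gakos] add [hxmo,xkom,kidil] -> 6 lines: lrtn hxmo xkom kidil acv vzhm
Hunk 2: at line 2 remove [kidil] add [vxrww,ayls] -> 7 lines: lrtn hxmo xkom vxrww ayls acv vzhm
Hunk 3: at line 1 remove [xkom,vxrww] add [tumm] -> 6 lines: lrtn hxmo tumm ayls acv vzhm
Hunk 4: at line 1 remove [hxmo,tumm,ayls] add [vad,huc,vnir] -> 6 lines: lrtn vad huc vnir acv vzhm
Hunk 5: at line 3 remove [vnir] add [yub,dge,uaua] -> 8 lines: lrtn vad huc yub dge uaua acv vzhm
Hunk 6: at line 5 remove [uaua,acv] add [vvitt,fddaq] -> 8 lines: lrtn vad huc yub dge vvitt fddaq vzhm
Final line count: 8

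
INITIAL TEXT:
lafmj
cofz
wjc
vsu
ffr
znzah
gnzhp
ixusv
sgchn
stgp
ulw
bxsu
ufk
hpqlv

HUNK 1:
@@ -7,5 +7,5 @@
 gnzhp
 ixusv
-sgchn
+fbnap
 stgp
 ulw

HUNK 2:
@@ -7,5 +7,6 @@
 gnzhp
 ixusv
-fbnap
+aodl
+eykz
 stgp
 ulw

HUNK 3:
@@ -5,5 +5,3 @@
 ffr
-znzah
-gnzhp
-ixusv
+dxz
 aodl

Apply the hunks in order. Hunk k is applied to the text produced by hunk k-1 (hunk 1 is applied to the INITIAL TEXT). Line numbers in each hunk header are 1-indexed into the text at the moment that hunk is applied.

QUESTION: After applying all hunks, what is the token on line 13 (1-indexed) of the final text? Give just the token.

Hunk 1: at line 7 remove [sgchn] add [fbnap] -> 14 lines: lafmj cofz wjc vsu ffr znzah gnzhp ixusv fbnap stgp ulw bxsu ufk hpqlv
Hunk 2: at line 7 remove [fbnap] add [aodl,eykz] -> 15 lines: lafmj cofz wjc vsu ffr znzah gnzhp ixusv aodl eykz stgp ulw bxsu ufk hpqlv
Hunk 3: at line 5 remove [znzah,gnzhp,ixusv] add [dxz] -> 13 lines: lafmj cofz wjc vsu ffr dxz aodl eykz stgp ulw bxsu ufk hpqlv
Final line 13: hpqlv

Answer: hpqlv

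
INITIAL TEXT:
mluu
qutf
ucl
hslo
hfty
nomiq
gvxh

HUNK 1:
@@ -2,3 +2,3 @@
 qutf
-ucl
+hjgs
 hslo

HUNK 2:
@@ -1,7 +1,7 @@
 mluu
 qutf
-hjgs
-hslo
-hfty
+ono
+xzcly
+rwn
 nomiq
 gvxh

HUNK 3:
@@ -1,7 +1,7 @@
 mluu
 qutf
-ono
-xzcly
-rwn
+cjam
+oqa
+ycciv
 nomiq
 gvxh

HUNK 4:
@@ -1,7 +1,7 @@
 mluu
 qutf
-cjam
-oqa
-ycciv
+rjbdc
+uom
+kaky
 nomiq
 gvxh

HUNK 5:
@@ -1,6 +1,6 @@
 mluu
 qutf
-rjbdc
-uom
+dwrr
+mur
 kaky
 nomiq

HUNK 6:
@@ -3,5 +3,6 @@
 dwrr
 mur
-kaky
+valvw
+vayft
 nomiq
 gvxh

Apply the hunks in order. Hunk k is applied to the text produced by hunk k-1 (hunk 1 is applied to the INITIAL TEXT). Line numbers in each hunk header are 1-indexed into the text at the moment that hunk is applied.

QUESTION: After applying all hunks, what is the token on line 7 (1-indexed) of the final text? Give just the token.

Answer: nomiq

Derivation:
Hunk 1: at line 2 remove [ucl] add [hjgs] -> 7 lines: mluu qutf hjgs hslo hfty nomiq gvxh
Hunk 2: at line 1 remove [hjgs,hslo,hfty] add [ono,xzcly,rwn] -> 7 lines: mluu qutf ono xzcly rwn nomiq gvxh
Hunk 3: at line 1 remove [ono,xzcly,rwn] add [cjam,oqa,ycciv] -> 7 lines: mluu qutf cjam oqa ycciv nomiq gvxh
Hunk 4: at line 1 remove [cjam,oqa,ycciv] add [rjbdc,uom,kaky] -> 7 lines: mluu qutf rjbdc uom kaky nomiq gvxh
Hunk 5: at line 1 remove [rjbdc,uom] add [dwrr,mur] -> 7 lines: mluu qutf dwrr mur kaky nomiq gvxh
Hunk 6: at line 3 remove [kaky] add [valvw,vayft] -> 8 lines: mluu qutf dwrr mur valvw vayft nomiq gvxh
Final line 7: nomiq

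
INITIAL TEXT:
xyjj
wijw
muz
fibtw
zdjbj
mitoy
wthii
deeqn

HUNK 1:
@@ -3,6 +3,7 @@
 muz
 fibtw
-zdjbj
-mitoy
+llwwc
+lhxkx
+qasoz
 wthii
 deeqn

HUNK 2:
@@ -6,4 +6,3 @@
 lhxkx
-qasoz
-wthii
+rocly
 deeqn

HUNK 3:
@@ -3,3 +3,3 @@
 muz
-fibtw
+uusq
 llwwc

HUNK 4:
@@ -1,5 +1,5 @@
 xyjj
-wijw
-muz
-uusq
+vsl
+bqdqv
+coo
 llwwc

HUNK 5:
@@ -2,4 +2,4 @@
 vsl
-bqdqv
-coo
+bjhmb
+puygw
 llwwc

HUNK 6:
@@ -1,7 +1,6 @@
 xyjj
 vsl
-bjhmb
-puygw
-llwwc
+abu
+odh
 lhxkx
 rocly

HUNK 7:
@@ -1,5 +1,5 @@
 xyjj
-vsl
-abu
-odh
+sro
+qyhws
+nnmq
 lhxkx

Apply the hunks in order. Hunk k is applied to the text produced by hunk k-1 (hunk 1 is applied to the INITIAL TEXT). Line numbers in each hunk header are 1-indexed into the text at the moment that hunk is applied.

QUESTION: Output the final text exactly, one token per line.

Answer: xyjj
sro
qyhws
nnmq
lhxkx
rocly
deeqn

Derivation:
Hunk 1: at line 3 remove [zdjbj,mitoy] add [llwwc,lhxkx,qasoz] -> 9 lines: xyjj wijw muz fibtw llwwc lhxkx qasoz wthii deeqn
Hunk 2: at line 6 remove [qasoz,wthii] add [rocly] -> 8 lines: xyjj wijw muz fibtw llwwc lhxkx rocly deeqn
Hunk 3: at line 3 remove [fibtw] add [uusq] -> 8 lines: xyjj wijw muz uusq llwwc lhxkx rocly deeqn
Hunk 4: at line 1 remove [wijw,muz,uusq] add [vsl,bqdqv,coo] -> 8 lines: xyjj vsl bqdqv coo llwwc lhxkx rocly deeqn
Hunk 5: at line 2 remove [bqdqv,coo] add [bjhmb,puygw] -> 8 lines: xyjj vsl bjhmb puygw llwwc lhxkx rocly deeqn
Hunk 6: at line 1 remove [bjhmb,puygw,llwwc] add [abu,odh] -> 7 lines: xyjj vsl abu odh lhxkx rocly deeqn
Hunk 7: at line 1 remove [vsl,abu,odh] add [sro,qyhws,nnmq] -> 7 lines: xyjj sro qyhws nnmq lhxkx rocly deeqn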